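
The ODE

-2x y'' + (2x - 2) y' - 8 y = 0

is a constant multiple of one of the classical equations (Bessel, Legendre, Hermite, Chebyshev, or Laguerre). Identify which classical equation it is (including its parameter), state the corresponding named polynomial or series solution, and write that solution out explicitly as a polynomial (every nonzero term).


All three coefficients share the factor -2; dividing through by -2 gives  x y'' + (1 - x) y' + 4 y = 0.
This matches the Laguerre equation x y'' + (1 - x) y' + n y = 0 with n = 4; the polynomial solution is L_4(x).
With y = sum_k a_k x^k, matching x^k gives (k+1)k a_{k+1} + (k+1) a_{k+1} - k a_k + n a_k = 0, i.e. (k+1)^2 a_{k+1} = (k - n) a_k = (k - 4) a_k. The right side vanishes at k = 4, so the series terminates at degree 4.
Standard normalization L_n(0) = 1 gives a_0 = 1. Work upward with a_{k+1} = (k - 4) a_k / (k+1)^2:
  a_1 = (0 - 4)(1) / 1^2 = -4/1 = -4
  a_2 = (1 - 4)(-4) / 2^2 = 12/4 = 3
  a_3 = (2 - 4)(3) / 3^2 = -6/9 = -2/3
  a_4 = (3 - 4)(-2/3) / 4^2 = (2/3)/16 = 1/24
Hence L_4(x) = x^4/24 - 2 x^3/3 + 3 x^2 - 4 x + 1.

L_4(x); series = x^4/24 - 2 x^3/3 + 3 x^2 - 4 x + 1


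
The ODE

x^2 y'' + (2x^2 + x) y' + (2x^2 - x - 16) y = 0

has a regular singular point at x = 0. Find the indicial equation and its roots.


Divide by x^2 to reach normal form y'' + P_1(x) y' + P_2(x) y = 0 with P_1(x) = 2 + 1/x and P_2(x) = 2 - 1/x - 16/x^2.
x = 0 is a singular point because the y'-coefficient 2 + 1/x has a pole at x = 0 and the y-coefficient 2 - 1/x - 16/x^2 has a pole at x = 0.
It is a regular singular point because x P_1(x) = p(x) = 2x + 1 and x^2 P_2(x) = q(x) = 2x^2 - x - 16 are polynomials, hence analytic at x = 0.
p(0) = 1,  q(0) = -16.
Indicial equation: r(r-1) + p(0) r + q(0) = 0, i.e. r^2 + (p(0) - 1) r + q(0) = 0, i.e. r^2 - 16 = 0.
Discriminant: (0)^2 - 4(-16) = 64, so r = (0 ± 8)/2.
Solving: r_1 = 4, r_2 = -4.

indicial: r^2 - 16 = 0; roots r_1 = 4, r_2 = -4


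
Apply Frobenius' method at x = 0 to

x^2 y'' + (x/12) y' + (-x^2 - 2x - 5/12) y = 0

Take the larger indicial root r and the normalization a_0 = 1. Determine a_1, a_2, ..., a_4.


Write in Frobenius form y'' + (p(x)/x) y' + (q(x)/x^2) y = 0:
  p(x) = 1/12,  q(x) = -x^2 - 2x - 5/12.
Indicial equation: r(r-1) + (1/12) r + (-5/12) = 0 -> roots r_1 = 5/4, r_2 = -1/3.
Take r = r_1 = 5/4. Let y(x) = x^r sum_{n>=0} a_n x^n with a_0 = 1.
Substitute y = x^r sum a_n x^n and match x^{r+n}. The recurrence is
  D(n) a_n - 2 a_{n-1} - 1 a_{n-2} = 0,  where D(n) = (r+n)(r+n-1) + (1/12)(r+n) + (-5/12).
  a_n = [2 a_{n-1} + 1 a_{n-2}] / D(n).
Since the indicial polynomial factors as (r - r_1)(r - r_2), D(n) = (r_1 + n - r_1)(r_1 + n - r_2) = n(n + 19/12).
Evaluating step by step (a_0 = 1):
  n = 1: D(1) = 1(1 + 19/12) = 31/12; numerator = 2(1) = 2; a_1 = (2)/(31/12) = 24/31
  n = 2: D(2) = 2(2 + 19/12) = 43/6; numerator = 2(24/31) + 1(1) = 79/31; a_2 = (79/31)/(43/6) = 474/1333
  n = 3: D(3) = 3(3 + 19/12) = 55/4; numerator = 2(474/1333) + 1(24/31) = 1980/1333; a_3 = (1980/1333)/(55/4) = 144/1333
  n = 4: D(4) = 4(4 + 19/12) = 67/3; numerator = 2(144/1333) + 1(474/1333) = 762/1333; a_4 = (762/1333)/(67/3) = 2286/89311

r = 5/4; a_0 = 1; a_1 = 24/31; a_2 = 474/1333; a_3 = 144/1333; a_4 = 2286/89311


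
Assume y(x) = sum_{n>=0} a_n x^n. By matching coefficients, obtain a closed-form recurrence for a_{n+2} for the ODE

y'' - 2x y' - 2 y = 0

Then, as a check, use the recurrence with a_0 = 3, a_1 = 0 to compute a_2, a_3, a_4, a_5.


Substitute y = sum_n a_n x^n.
y''(x) has coefficient (n+2)(n+1) a_{n+2} at x^n;
-2 x y'(x) has coefficient -2 n a_n at x^n (shift);
-2 y(x) has coefficient -2 a_n at x^n.
Matching x^n: (n+2)(n+1) a_{n+2} + (-2n - 2) a_n = 0.
Thus a_{n+2} = (2n + 2) / ((n+1)(n+2)) * a_n.

Check with a_0 = 3, a_1 = 0 (apply the recurrence for n = 0, 1, 2, 3): a_0 = 3, a_1 = 0, a_2 = 3, a_3 = 0, a_4 = 3/2, a_5 = 0.

a_(n+2) = (2n + 2) / ((n+1)(n+2)) * a_n; check: a_0 = 3, a_1 = 0, a_2 = 3, a_3 = 0, a_4 = 3/2, a_5 = 0


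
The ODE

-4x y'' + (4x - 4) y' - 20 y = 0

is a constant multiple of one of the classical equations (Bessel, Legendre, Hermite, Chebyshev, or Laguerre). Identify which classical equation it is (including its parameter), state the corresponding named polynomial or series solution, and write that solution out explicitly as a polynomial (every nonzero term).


All three coefficients share the factor -4; dividing through by -4 gives  x y'' + (1 - x) y' + 5 y = 0.
This matches the Laguerre equation x y'' + (1 - x) y' + n y = 0 with n = 5; the polynomial solution is L_5(x).
With y = sum_k a_k x^k, matching x^k gives (k+1)k a_{k+1} + (k+1) a_{k+1} - k a_k + n a_k = 0, i.e. (k+1)^2 a_{k+1} = (k - n) a_k = (k - 5) a_k. The right side vanishes at k = 5, so the series terminates at degree 5.
Standard normalization L_n(0) = 1 gives a_0 = 1. Work upward with a_{k+1} = (k - 5) a_k / (k+1)^2:
  a_1 = (0 - 5)(1) / 1^2 = -5/1 = -5
  a_2 = (1 - 5)(-5) / 2^2 = 20/4 = 5
  a_3 = (2 - 5)(5) / 3^2 = -15/9 = -5/3
  a_4 = (3 - 5)(-5/3) / 4^2 = (10/3)/16 = 5/24
  a_5 = (4 - 5)(5/24) / 5^2 = (-5/24)/25 = -1/120
Hence L_5(x) = -x^5/120 + 5 x^4/24 - 5 x^3/3 + 5 x^2 - 5 x + 1.

L_5(x); series = -x^5/120 + 5 x^4/24 - 5 x^3/3 + 5 x^2 - 5 x + 1


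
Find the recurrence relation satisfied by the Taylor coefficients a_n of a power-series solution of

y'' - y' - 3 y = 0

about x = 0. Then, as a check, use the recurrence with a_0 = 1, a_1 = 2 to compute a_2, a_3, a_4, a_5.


Substitute y = sum_n a_n x^n.
y''(x) has coefficient (n+2)(n+1) a_{n+2} at x^n;
-y'(x) has coefficient -(n+1) a_{n+1} at x^n;
-3 y(x) has coefficient -3 a_n at x^n.
Matching x^n: (n+2)(n+1) a_{n+2} - (n+1) a_{n+1} - 3 a_n = 0.
Thus a_{n+2} = [(n+1) a_{n+1} + 3 a_n] / ((n+1)(n+2)).

Check with a_0 = 1, a_1 = 2 (apply the recurrence for n = 0, 1, 2, 3): a_0 = 1, a_1 = 2, a_2 = 5/2, a_3 = 11/6, a_4 = 13/12, a_5 = 59/120.

a_(n+2) = [(n+1) a_(n+1) + 3 a_n] / ((n+1)(n+2)); check: a_0 = 1, a_1 = 2, a_2 = 5/2, a_3 = 11/6, a_4 = 13/12, a_5 = 59/120


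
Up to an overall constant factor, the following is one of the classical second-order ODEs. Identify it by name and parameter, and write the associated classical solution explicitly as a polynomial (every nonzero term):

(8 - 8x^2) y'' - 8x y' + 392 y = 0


All three coefficients share the factor 8; dividing through by 8 gives  (1 - x^2) y'' - x y' + 49 y = 0.
This matches the Chebyshev equation (1 - x^2) y'' - x y' + n^2 y = 0 (note the -x y' term, not -2x y') with n^2 = 49, so n = 7; the polynomial solution is T_7(x).
With y = sum_k a_k x^k, matching x^k gives (k+2)(k+1) a_{k+2} = (k^2 - n^2) a_k = (k - 7)(k + 7) a_k. The right side vanishes at k = 7, so the series with the parity of 7 terminates at degree 7.
Standard normalization: leading coefficient of T_n is 2^(n-1), so a_7 = 2^6 = 64. Work downward with a_k = (k+1)(k+2) a_{k+2} / ((k - 7)(k + 7)):
  a_5 = (6)(7)(64) / ((5 - 7)(5 + 7)) = 2688/(-24) = -112
  a_3 = (4)(5)(-112) / ((3 - 7)(3 + 7)) = -2240/(-40) = 56
  a_1 = (2)(3)(56) / ((1 - 7)(1 + 7)) = 336/(-48) = -7
Hence T_7(x) = 64 x^7 - 112 x^5 + 56 x^3 - 7 x.

T_7(x); series = 64 x^7 - 112 x^5 + 56 x^3 - 7 x


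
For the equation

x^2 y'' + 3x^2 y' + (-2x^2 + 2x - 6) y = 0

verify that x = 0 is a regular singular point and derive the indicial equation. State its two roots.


Divide by x^2 to reach normal form y'' + P_1(x) y' + P_2(x) y = 0 with P_1(x) = 3 and P_2(x) = -2 + 2/x - 6/x^2.
x = 0 is a singular point because the y-coefficient -2 + 2/x - 6/x^2 has a pole at x = 0.
It is a regular singular point because x P_1(x) = p(x) = 3x and x^2 P_2(x) = q(x) = -2x^2 + 2x - 6 are polynomials, hence analytic at x = 0.
p(0) = 0,  q(0) = -6.
Indicial equation: r(r-1) + p(0) r + q(0) = 0, i.e. r^2 + (p(0) - 1) r + q(0) = 0, i.e. r^2 - 1 r - 6 = 0.
Discriminant: (-1)^2 - 4(-6) = 25, so r = (1 ± 5)/2.
Solving: r_1 = 3, r_2 = -2.

indicial: r^2 - 1 r - 6 = 0; roots r_1 = 3, r_2 = -2


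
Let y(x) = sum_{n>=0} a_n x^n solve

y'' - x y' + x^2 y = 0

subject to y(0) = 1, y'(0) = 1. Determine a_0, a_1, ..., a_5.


Ansatz: y(x) = sum_{n>=0} a_n x^n, so y'(x) = sum_{n>=1} n a_n x^(n-1) and y''(x) = sum_{n>=2} n(n-1) a_n x^(n-2).
Substitute into P(x) y'' + Q(x) y' + R(x) y = 0 with P(x) = 1, Q(x) = -x, R(x) = x^2, and match powers of x.
Initial conditions: a_0 = 1, a_1 = 1.
Setting the coefficient of each power of x to zero and solving order by order (substituting the coefficients already found):
  x^0: 2 a_2 = 0  ->  a_2 = 0
  x^1: 6 a_3 - a_1 = 0  ->  6 a_3 = a_1 = 1  ->  a_3 = 1/6
  x^2: 12 a_4 - 2 a_2 + a_0 = 0  ->  12 a_4 = 2 a_2 - a_0 = -1  ->  a_4 = -1/12
  x^3: 20 a_5 - 3 a_3 + a_1 = 0  ->  20 a_5 = 3 a_3 - a_1 = -1/2  ->  a_5 = -1/40
Truncated series: y(x) = 1 + x + (1/6) x^3 - (1/12) x^4 - (1/40) x^5 + O(x^6).

a_0 = 1; a_1 = 1; a_2 = 0; a_3 = 1/6; a_4 = -1/12; a_5 = -1/40


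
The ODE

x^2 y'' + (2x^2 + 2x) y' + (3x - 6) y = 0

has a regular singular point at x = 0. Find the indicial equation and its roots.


Divide by x^2 to reach normal form y'' + P_1(x) y' + P_2(x) y = 0 with P_1(x) = 2 + 2/x and P_2(x) = 3/x - 6/x^2.
x = 0 is a singular point because the y'-coefficient 2 + 2/x has a pole at x = 0 and the y-coefficient 3/x - 6/x^2 has a pole at x = 0.
It is a regular singular point because x P_1(x) = p(x) = 2x + 2 and x^2 P_2(x) = q(x) = 3x - 6 are polynomials, hence analytic at x = 0.
p(0) = 2,  q(0) = -6.
Indicial equation: r(r-1) + p(0) r + q(0) = 0, i.e. r^2 + (p(0) - 1) r + q(0) = 0, i.e. r^2 + 1 r - 6 = 0.
Discriminant: (1)^2 - 4(-6) = 25, so r = (-1 ± 5)/2.
Solving: r_1 = 2, r_2 = -3.

indicial: r^2 + 1 r - 6 = 0; roots r_1 = 2, r_2 = -3


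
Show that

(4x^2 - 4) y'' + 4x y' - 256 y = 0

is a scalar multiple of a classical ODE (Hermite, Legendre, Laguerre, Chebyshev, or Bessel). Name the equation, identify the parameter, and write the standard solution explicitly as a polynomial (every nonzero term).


All three coefficients share the factor -4; dividing through by -4 gives  (1 - x^2) y'' - x y' + 64 y = 0.
This matches the Chebyshev equation (1 - x^2) y'' - x y' + n^2 y = 0 (note the -x y' term, not -2x y') with n^2 = 64, so n = 8; the polynomial solution is T_8(x).
With y = sum_k a_k x^k, matching x^k gives (k+2)(k+1) a_{k+2} = (k^2 - n^2) a_k = (k - 8)(k + 8) a_k. The right side vanishes at k = 8, so the series with the parity of 8 terminates at degree 8.
Standard normalization: leading coefficient of T_n is 2^(n-1), so a_8 = 2^7 = 128. Work downward with a_k = (k+1)(k+2) a_{k+2} / ((k - 8)(k + 8)):
  a_6 = (7)(8)(128) / ((6 - 8)(6 + 8)) = 7168/(-28) = -256
  a_4 = (5)(6)(-256) / ((4 - 8)(4 + 8)) = -7680/(-48) = 160
  a_2 = (3)(4)(160) / ((2 - 8)(2 + 8)) = 1920/(-60) = -32
  a_0 = (1)(2)(-32) / ((0 - 8)(0 + 8)) = -64/(-64) = 1
Hence T_8(x) = 128 x^8 - 256 x^6 + 160 x^4 - 32 x^2 + 1.

T_8(x); series = 128 x^8 - 256 x^6 + 160 x^4 - 32 x^2 + 1


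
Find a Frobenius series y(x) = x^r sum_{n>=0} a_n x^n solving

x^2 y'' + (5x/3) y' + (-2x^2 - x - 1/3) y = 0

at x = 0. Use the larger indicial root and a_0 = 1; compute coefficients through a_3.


Write in Frobenius form y'' + (p(x)/x) y' + (q(x)/x^2) y = 0:
  p(x) = 5/3,  q(x) = -2x^2 - x - 1/3.
Indicial equation: r(r-1) + (5/3) r + (-1/3) = 0 -> roots r_1 = 1/3, r_2 = -1.
Take r = r_1 = 1/3. Let y(x) = x^r sum_{n>=0} a_n x^n with a_0 = 1.
Substitute y = x^r sum a_n x^n and match x^{r+n}. The recurrence is
  D(n) a_n - 1 a_{n-1} - 2 a_{n-2} = 0,  where D(n) = (r+n)(r+n-1) + (5/3)(r+n) + (-1/3).
  a_n = [1 a_{n-1} + 2 a_{n-2}] / D(n).
Since the indicial polynomial factors as (r - r_1)(r - r_2), D(n) = (r_1 + n - r_1)(r_1 + n - r_2) = n(n + 4/3).
Evaluating step by step (a_0 = 1):
  n = 1: D(1) = 1(1 + 4/3) = 7/3; numerator = 1(1) = 1; a_1 = (1)/(7/3) = 3/7
  n = 2: D(2) = 2(2 + 4/3) = 20/3; numerator = 1(3/7) + 2(1) = 17/7; a_2 = (17/7)/(20/3) = 51/140
  n = 3: D(3) = 3(3 + 4/3) = 13; numerator = 1(51/140) + 2(3/7) = 171/140; a_3 = (171/140)/(13) = 171/1820

r = 1/3; a_0 = 1; a_1 = 3/7; a_2 = 51/140; a_3 = 171/1820


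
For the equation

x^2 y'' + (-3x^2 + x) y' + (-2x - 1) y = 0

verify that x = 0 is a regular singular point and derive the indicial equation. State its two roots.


Divide by x^2 to reach normal form y'' + P_1(x) y' + P_2(x) y = 0 with P_1(x) = -3 + 1/x and P_2(x) = -2/x - 1/x^2.
x = 0 is a singular point because the y'-coefficient -3 + 1/x has a pole at x = 0 and the y-coefficient -2/x - 1/x^2 has a pole at x = 0.
It is a regular singular point because x P_1(x) = p(x) = 1 - 3x and x^2 P_2(x) = q(x) = -2x - 1 are polynomials, hence analytic at x = 0.
p(0) = 1,  q(0) = -1.
Indicial equation: r(r-1) + p(0) r + q(0) = 0, i.e. r^2 + (p(0) - 1) r + q(0) = 0, i.e. r^2 - 1 = 0.
Discriminant: (0)^2 - 4(-1) = 4, so r = (0 ± 2)/2.
Solving: r_1 = 1, r_2 = -1.

indicial: r^2 - 1 = 0; roots r_1 = 1, r_2 = -1


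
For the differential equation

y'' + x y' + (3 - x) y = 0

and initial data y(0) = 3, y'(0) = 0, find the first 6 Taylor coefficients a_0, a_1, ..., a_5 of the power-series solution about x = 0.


Ansatz: y(x) = sum_{n>=0} a_n x^n, so y'(x) = sum_{n>=1} n a_n x^(n-1) and y''(x) = sum_{n>=2} n(n-1) a_n x^(n-2).
Substitute into P(x) y'' + Q(x) y' + R(x) y = 0 with P(x) = 1, Q(x) = x, R(x) = 3 - x, and match powers of x.
Initial conditions: a_0 = 3, a_1 = 0.
Setting the coefficient of each power of x to zero and solving order by order (substituting the coefficients already found):
  x^0: 2 a_2 + 3 a_0 = 0  ->  2 a_2 = -3 a_0 = -9  ->  a_2 = -9/2
  x^1: 6 a_3 + 4 a_1 - a_0 = 0  ->  6 a_3 = -4 a_1 + a_0 = 3  ->  a_3 = 1/2
  x^2: 12 a_4 + 5 a_2 - a_1 = 0  ->  12 a_4 = -5 a_2 + a_1 = 45/2  ->  a_4 = 15/8
  x^3: 20 a_5 + 6 a_3 - a_2 = 0  ->  20 a_5 = -6 a_3 + a_2 = -15/2  ->  a_5 = -3/8
Truncated series: y(x) = 3 - (9/2) x^2 + (1/2) x^3 + (15/8) x^4 - (3/8) x^5 + O(x^6).

a_0 = 3; a_1 = 0; a_2 = -9/2; a_3 = 1/2; a_4 = 15/8; a_5 = -3/8


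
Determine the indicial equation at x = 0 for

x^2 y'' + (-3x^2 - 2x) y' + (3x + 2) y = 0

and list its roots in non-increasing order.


Divide by x^2 to reach normal form y'' + P_1(x) y' + P_2(x) y = 0 with P_1(x) = -3 - 2/x and P_2(x) = 3/x + 2/x^2.
x = 0 is a singular point because the y'-coefficient -3 - 2/x has a pole at x = 0 and the y-coefficient 3/x + 2/x^2 has a pole at x = 0.
It is a regular singular point because x P_1(x) = p(x) = -3x - 2 and x^2 P_2(x) = q(x) = 3x + 2 are polynomials, hence analytic at x = 0.
p(0) = -2,  q(0) = 2.
Indicial equation: r(r-1) + p(0) r + q(0) = 0, i.e. r^2 + (p(0) - 1) r + q(0) = 0, i.e. r^2 - 3 r + 2 = 0.
Discriminant: (-3)^2 - 4(2) = 1, so r = (3 ± 1)/2.
Solving: r_1 = 2, r_2 = 1.

indicial: r^2 - 3 r + 2 = 0; roots r_1 = 2, r_2 = 1


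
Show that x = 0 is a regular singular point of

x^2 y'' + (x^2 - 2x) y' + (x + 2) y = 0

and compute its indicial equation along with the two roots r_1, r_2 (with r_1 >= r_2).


Divide by x^2 to reach normal form y'' + P_1(x) y' + P_2(x) y = 0 with P_1(x) = 1 - 2/x and P_2(x) = 1/x + 2/x^2.
x = 0 is a singular point because the y'-coefficient 1 - 2/x has a pole at x = 0 and the y-coefficient 1/x + 2/x^2 has a pole at x = 0.
It is a regular singular point because x P_1(x) = p(x) = x - 2 and x^2 P_2(x) = q(x) = x + 2 are polynomials, hence analytic at x = 0.
p(0) = -2,  q(0) = 2.
Indicial equation: r(r-1) + p(0) r + q(0) = 0, i.e. r^2 + (p(0) - 1) r + q(0) = 0, i.e. r^2 - 3 r + 2 = 0.
Discriminant: (-3)^2 - 4(2) = 1, so r = (3 ± 1)/2.
Solving: r_1 = 2, r_2 = 1.

indicial: r^2 - 3 r + 2 = 0; roots r_1 = 2, r_2 = 1


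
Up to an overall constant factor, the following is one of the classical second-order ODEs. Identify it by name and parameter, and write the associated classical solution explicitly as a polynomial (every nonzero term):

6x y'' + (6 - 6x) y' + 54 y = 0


All three coefficients share the factor 6; dividing through by 6 gives  x y'' + (1 - x) y' + 9 y = 0.
This matches the Laguerre equation x y'' + (1 - x) y' + n y = 0 with n = 9; the polynomial solution is L_9(x).
With y = sum_k a_k x^k, matching x^k gives (k+1)k a_{k+1} + (k+1) a_{k+1} - k a_k + n a_k = 0, i.e. (k+1)^2 a_{k+1} = (k - n) a_k = (k - 9) a_k. The right side vanishes at k = 9, so the series terminates at degree 9.
Standard normalization L_n(0) = 1 gives a_0 = 1. Work upward with a_{k+1} = (k - 9) a_k / (k+1)^2:
  a_1 = (0 - 9)(1) / 1^2 = -9/1 = -9
  a_2 = (1 - 9)(-9) / 2^2 = 72/4 = 18
  a_3 = (2 - 9)(18) / 3^2 = -126/9 = -14
  a_4 = (3 - 9)(-14) / 4^2 = 84/16 = 21/4
  a_5 = (4 - 9)(21/4) / 5^2 = (-105/4)/25 = -21/20
  a_6 = (5 - 9)(-21/20) / 6^2 = (21/5)/36 = 7/60
  a_7 = (6 - 9)(7/60) / 7^2 = (-7/20)/49 = -1/140
  a_8 = (7 - 9)(-1/140) / 8^2 = (1/70)/64 = 1/4480
  a_9 = (8 - 9)(1/4480) / 9^2 = (-1/4480)/81 = -1/362880
Hence L_9(x) = -x^9/362880 + x^8/4480 - x^7/140 + 7 x^6/60 - 21 x^5/20 + 21 x^4/4 - 14 x^3 + 18 x^2 - 9 x + 1.

L_9(x); series = -x^9/362880 + x^8/4480 - x^7/140 + 7 x^6/60 - 21 x^5/20 + 21 x^4/4 - 14 x^3 + 18 x^2 - 9 x + 1


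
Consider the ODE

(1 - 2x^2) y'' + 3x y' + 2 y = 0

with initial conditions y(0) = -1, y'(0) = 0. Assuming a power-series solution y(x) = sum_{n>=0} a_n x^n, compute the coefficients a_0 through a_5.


Ansatz: y(x) = sum_{n>=0} a_n x^n, so y'(x) = sum_{n>=1} n a_n x^(n-1) and y''(x) = sum_{n>=2} n(n-1) a_n x^(n-2).
Substitute into P(x) y'' + Q(x) y' + R(x) y = 0 with P(x) = 1 - 2x^2, Q(x) = 3x, R(x) = 2, and match powers of x.
Initial conditions: a_0 = -1, a_1 = 0.
Setting the coefficient of each power of x to zero and solving order by order (substituting the coefficients already found):
  x^0: 2 a_2 + 2 a_0 = 0  ->  2 a_2 = -2 a_0 = 2  ->  a_2 = 1
  x^1: 6 a_3 + 5 a_1 = 0  ->  6 a_3 = -5 a_1 = 0  ->  a_3 = 0
  x^2: 12 a_4 + 4 a_2 = 0  ->  12 a_4 = -4 a_2 = -4  ->  a_4 = -1/3
  x^3: 20 a_5 - a_3 = 0  ->  20 a_5 = a_3 = 0  ->  a_5 = 0
Truncated series: y(x) = -1 + x^2 - (1/3) x^4 + O(x^6).

a_0 = -1; a_1 = 0; a_2 = 1; a_3 = 0; a_4 = -1/3; a_5 = 0


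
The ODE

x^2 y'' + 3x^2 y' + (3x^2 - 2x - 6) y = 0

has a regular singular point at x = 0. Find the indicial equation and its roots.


Divide by x^2 to reach normal form y'' + P_1(x) y' + P_2(x) y = 0 with P_1(x) = 3 and P_2(x) = 3 - 2/x - 6/x^2.
x = 0 is a singular point because the y-coefficient 3 - 2/x - 6/x^2 has a pole at x = 0.
It is a regular singular point because x P_1(x) = p(x) = 3x and x^2 P_2(x) = q(x) = 3x^2 - 2x - 6 are polynomials, hence analytic at x = 0.
p(0) = 0,  q(0) = -6.
Indicial equation: r(r-1) + p(0) r + q(0) = 0, i.e. r^2 + (p(0) - 1) r + q(0) = 0, i.e. r^2 - 1 r - 6 = 0.
Discriminant: (-1)^2 - 4(-6) = 25, so r = (1 ± 5)/2.
Solving: r_1 = 3, r_2 = -2.

indicial: r^2 - 1 r - 6 = 0; roots r_1 = 3, r_2 = -2


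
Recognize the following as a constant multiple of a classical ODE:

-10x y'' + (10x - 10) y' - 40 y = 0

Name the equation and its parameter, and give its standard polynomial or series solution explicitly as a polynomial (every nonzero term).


All three coefficients share the factor -10; dividing through by -10 gives  x y'' + (1 - x) y' + 4 y = 0.
This matches the Laguerre equation x y'' + (1 - x) y' + n y = 0 with n = 4; the polynomial solution is L_4(x).
With y = sum_k a_k x^k, matching x^k gives (k+1)k a_{k+1} + (k+1) a_{k+1} - k a_k + n a_k = 0, i.e. (k+1)^2 a_{k+1} = (k - n) a_k = (k - 4) a_k. The right side vanishes at k = 4, so the series terminates at degree 4.
Standard normalization L_n(0) = 1 gives a_0 = 1. Work upward with a_{k+1} = (k - 4) a_k / (k+1)^2:
  a_1 = (0 - 4)(1) / 1^2 = -4/1 = -4
  a_2 = (1 - 4)(-4) / 2^2 = 12/4 = 3
  a_3 = (2 - 4)(3) / 3^2 = -6/9 = -2/3
  a_4 = (3 - 4)(-2/3) / 4^2 = (2/3)/16 = 1/24
Hence L_4(x) = x^4/24 - 2 x^3/3 + 3 x^2 - 4 x + 1.

L_4(x); series = x^4/24 - 2 x^3/3 + 3 x^2 - 4 x + 1


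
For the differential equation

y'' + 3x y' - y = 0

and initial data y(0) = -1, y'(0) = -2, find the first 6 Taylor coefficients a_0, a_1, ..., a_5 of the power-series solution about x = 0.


Ansatz: y(x) = sum_{n>=0} a_n x^n, so y'(x) = sum_{n>=1} n a_n x^(n-1) and y''(x) = sum_{n>=2} n(n-1) a_n x^(n-2).
Substitute into P(x) y'' + Q(x) y' + R(x) y = 0 with P(x) = 1, Q(x) = 3x, R(x) = -1, and match powers of x.
Initial conditions: a_0 = -1, a_1 = -2.
Setting the coefficient of each power of x to zero and solving order by order (substituting the coefficients already found):
  x^0: 2 a_2 - a_0 = 0  ->  2 a_2 = a_0 = -1  ->  a_2 = -1/2
  x^1: 6 a_3 + 2 a_1 = 0  ->  6 a_3 = -2 a_1 = 4  ->  a_3 = 2/3
  x^2: 12 a_4 + 5 a_2 = 0  ->  12 a_4 = -5 a_2 = 5/2  ->  a_4 = 5/24
  x^3: 20 a_5 + 8 a_3 = 0  ->  20 a_5 = -8 a_3 = -16/3  ->  a_5 = -4/15
Truncated series: y(x) = -1 - 2 x - (1/2) x^2 + (2/3) x^3 + (5/24) x^4 - (4/15) x^5 + O(x^6).

a_0 = -1; a_1 = -2; a_2 = -1/2; a_3 = 2/3; a_4 = 5/24; a_5 = -4/15


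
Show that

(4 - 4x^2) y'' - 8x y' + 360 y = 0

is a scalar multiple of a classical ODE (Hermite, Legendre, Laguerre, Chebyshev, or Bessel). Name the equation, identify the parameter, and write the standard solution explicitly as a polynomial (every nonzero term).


All three coefficients share the factor 4; dividing through by 4 gives  (1 - x^2) y'' - 2x y' + 90 y = 0.
This matches the Legendre equation (1 - x^2) y'' - 2x y' + n(n+1) y = 0 (note the -2x y' term) with n(n+1) = 90, so n = 9; the polynomial solution is P_9(x).
With y = sum_k a_k x^k, matching x^k gives (k+2)(k+1) a_{k+2} = [k(k+1) - n(n+1)] a_k = (k - 9)(k + 10) a_k. The right side vanishes at k = 9, so the series with the parity of 9 terminates at degree 9.
Standard normalization (P_n(1) = 1): leading coefficient (2n)!/(2^n (n!)^2) = 6402373705728000/(512*131681894400) = 12155/128, so a_9 = 12155/128. Work downward with a_k = (k+1)(k+2) a_{k+2} / ((k - 9)(k + 10)):
  a_7 = (8)(9)(12155/128) / ((7 - 9)(7 + 10)) = (109395/16)/(-34) = -6435/32
  a_5 = (6)(7)(-6435/32) / ((5 - 9)(5 + 10)) = (-135135/16)/(-60) = 9009/64
  a_3 = (4)(5)(9009/64) / ((3 - 9)(3 + 10)) = (45045/16)/(-78) = -1155/32
  a_1 = (2)(3)(-1155/32) / ((1 - 9)(1 + 10)) = (-3465/16)/(-88) = 315/128
Hence P_9(x) = 12155 x^9/128 - 6435 x^7/32 + 9009 x^5/64 - 1155 x^3/32 + 315 x/128.

P_9(x); series = 12155 x^9/128 - 6435 x^7/32 + 9009 x^5/64 - 1155 x^3/32 + 315 x/128


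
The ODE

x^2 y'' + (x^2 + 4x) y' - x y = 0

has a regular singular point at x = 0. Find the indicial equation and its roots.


Divide by x^2 to reach normal form y'' + P_1(x) y' + P_2(x) y = 0 with P_1(x) = 1 + 4/x and P_2(x) = -1/x.
x = 0 is a singular point because the y'-coefficient 1 + 4/x has a pole at x = 0 and the y-coefficient -1/x has a pole at x = 0.
It is a regular singular point because x P_1(x) = p(x) = x + 4 and x^2 P_2(x) = q(x) = -x are polynomials, hence analytic at x = 0.
p(0) = 4,  q(0) = 0.
Indicial equation: r(r-1) + p(0) r + q(0) = 0, i.e. r^2 + (p(0) - 1) r + q(0) = 0, i.e. r^2 + 3 r = 0.
Discriminant: (3)^2 - 4(0) = 9, so r = (-3 ± 3)/2.
Solving: r_1 = 0, r_2 = -3.

indicial: r^2 + 3 r = 0; roots r_1 = 0, r_2 = -3


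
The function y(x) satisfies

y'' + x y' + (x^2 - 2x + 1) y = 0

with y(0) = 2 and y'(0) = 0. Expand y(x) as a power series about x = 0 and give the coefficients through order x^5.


Ansatz: y(x) = sum_{n>=0} a_n x^n, so y'(x) = sum_{n>=1} n a_n x^(n-1) and y''(x) = sum_{n>=2} n(n-1) a_n x^(n-2).
Substitute into P(x) y'' + Q(x) y' + R(x) y = 0 with P(x) = 1, Q(x) = x, R(x) = x^2 - 2x + 1, and match powers of x.
Initial conditions: a_0 = 2, a_1 = 0.
Setting the coefficient of each power of x to zero and solving order by order (substituting the coefficients already found):
  x^0: 2 a_2 + a_0 = 0  ->  2 a_2 = -a_0 = -2  ->  a_2 = -1
  x^1: 6 a_3 + 2 a_1 - 2 a_0 = 0  ->  6 a_3 = -2 a_1 + 2 a_0 = 4  ->  a_3 = 2/3
  x^2: 12 a_4 + 3 a_2 - 2 a_1 + a_0 = 0  ->  12 a_4 = -3 a_2 + 2 a_1 - a_0 = 1  ->  a_4 = 1/12
  x^3: 20 a_5 + 4 a_3 - 2 a_2 + a_1 = 0  ->  20 a_5 = -4 a_3 + 2 a_2 - a_1 = -14/3  ->  a_5 = -7/30
Truncated series: y(x) = 2 - x^2 + (2/3) x^3 + (1/12) x^4 - (7/30) x^5 + O(x^6).

a_0 = 2; a_1 = 0; a_2 = -1; a_3 = 2/3; a_4 = 1/12; a_5 = -7/30


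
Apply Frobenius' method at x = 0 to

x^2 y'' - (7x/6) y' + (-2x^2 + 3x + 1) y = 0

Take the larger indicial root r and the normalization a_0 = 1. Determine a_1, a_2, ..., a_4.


Write in Frobenius form y'' + (p(x)/x) y' + (q(x)/x^2) y = 0:
  p(x) = -7/6,  q(x) = -2x^2 + 3x + 1.
Indicial equation: r(r-1) + (-7/6) r + (1) = 0 -> roots r_1 = 3/2, r_2 = 2/3.
Take r = r_1 = 3/2. Let y(x) = x^r sum_{n>=0} a_n x^n with a_0 = 1.
Substitute y = x^r sum a_n x^n and match x^{r+n}. The recurrence is
  D(n) a_n + 3 a_{n-1} - 2 a_{n-2} = 0,  where D(n) = (r+n)(r+n-1) + (-7/6)(r+n) + (1).
  a_n = [-3 a_{n-1} + 2 a_{n-2}] / D(n).
Since the indicial polynomial factors as (r - r_1)(r - r_2), D(n) = (r_1 + n - r_1)(r_1 + n - r_2) = n(n + 5/6).
Evaluating step by step (a_0 = 1):
  n = 1: D(1) = 1(1 + 5/6) = 11/6; numerator = -3(1) = -3; a_1 = (-3)/(11/6) = -18/11
  n = 2: D(2) = 2(2 + 5/6) = 17/3; numerator = -3(-18/11) + 2(1) = 76/11; a_2 = (76/11)/(17/3) = 228/187
  n = 3: D(3) = 3(3 + 5/6) = 23/2; numerator = -3(228/187) + 2(-18/11) = -1296/187; a_3 = (-1296/187)/(23/2) = -2592/4301
  n = 4: D(4) = 4(4 + 5/6) = 58/3; numerator = -3(-2592/4301) + 2(228/187) = 18264/4301; a_4 = (18264/4301)/(58/3) = 27396/124729

r = 3/2; a_0 = 1; a_1 = -18/11; a_2 = 228/187; a_3 = -2592/4301; a_4 = 27396/124729


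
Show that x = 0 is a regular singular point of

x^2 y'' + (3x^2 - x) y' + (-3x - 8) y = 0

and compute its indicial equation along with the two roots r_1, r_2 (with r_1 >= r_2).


Divide by x^2 to reach normal form y'' + P_1(x) y' + P_2(x) y = 0 with P_1(x) = 3 - 1/x and P_2(x) = -3/x - 8/x^2.
x = 0 is a singular point because the y'-coefficient 3 - 1/x has a pole at x = 0 and the y-coefficient -3/x - 8/x^2 has a pole at x = 0.
It is a regular singular point because x P_1(x) = p(x) = 3x - 1 and x^2 P_2(x) = q(x) = -3x - 8 are polynomials, hence analytic at x = 0.
p(0) = -1,  q(0) = -8.
Indicial equation: r(r-1) + p(0) r + q(0) = 0, i.e. r^2 + (p(0) - 1) r + q(0) = 0, i.e. r^2 - 2 r - 8 = 0.
Discriminant: (-2)^2 - 4(-8) = 36, so r = (2 ± 6)/2.
Solving: r_1 = 4, r_2 = -2.

indicial: r^2 - 2 r - 8 = 0; roots r_1 = 4, r_2 = -2


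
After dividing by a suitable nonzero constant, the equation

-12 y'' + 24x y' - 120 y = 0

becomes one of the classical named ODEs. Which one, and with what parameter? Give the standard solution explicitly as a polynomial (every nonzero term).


All three coefficients share the factor -12; dividing through by -12 gives  y'' - 2x y' + 10 y = 0.
This matches the Hermite equation y'' - 2x y' + 2n y = 0 with 2n = 10, so n = 5; the polynomial solution is H_5(x).
With y = sum_k a_k x^k, matching x^k gives (k+2)(k+1) a_{k+2} = 2(k - n) a_k = 2(k - 5) a_k. The right side vanishes at k = 5, so the series with the parity of 5 terminates at degree 5.
Standard normalization: leading coefficient of H_n is 2^n, so a_5 = 2^5 = 32. Work downward with a_k = (k+1)(k+2) a_{k+2} / (2(k - n)):
  a_3 = (4)(5)(32) / (2(3 - 5)) = 640/(-4) = -160
  a_1 = (2)(3)(-160) / (2(1 - 5)) = -960/(-8) = 120
Hence H_5(x) = 32 x^5 - 160 x^3 + 120 x.

H_5(x); series = 32 x^5 - 160 x^3 + 120 x


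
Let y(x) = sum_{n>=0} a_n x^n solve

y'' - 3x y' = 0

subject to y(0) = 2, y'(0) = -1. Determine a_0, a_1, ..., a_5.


Ansatz: y(x) = sum_{n>=0} a_n x^n, so y'(x) = sum_{n>=1} n a_n x^(n-1) and y''(x) = sum_{n>=2} n(n-1) a_n x^(n-2).
Substitute into P(x) y'' + Q(x) y' + R(x) y = 0 with P(x) = 1, Q(x) = -3x, R(x) = 0, and match powers of x.
Initial conditions: a_0 = 2, a_1 = -1.
Setting the coefficient of each power of x to zero and solving order by order (substituting the coefficients already found):
  x^0: 2 a_2 = 0  ->  a_2 = 0
  x^1: 6 a_3 - 3 a_1 = 0  ->  6 a_3 = 3 a_1 = -3  ->  a_3 = -1/2
  x^2: 12 a_4 - 6 a_2 = 0  ->  12 a_4 = 6 a_2 = 0  ->  a_4 = 0
  x^3: 20 a_5 - 9 a_3 = 0  ->  20 a_5 = 9 a_3 = -9/2  ->  a_5 = -9/40
Truncated series: y(x) = 2 - x - (1/2) x^3 - (9/40) x^5 + O(x^6).

a_0 = 2; a_1 = -1; a_2 = 0; a_3 = -1/2; a_4 = 0; a_5 = -9/40


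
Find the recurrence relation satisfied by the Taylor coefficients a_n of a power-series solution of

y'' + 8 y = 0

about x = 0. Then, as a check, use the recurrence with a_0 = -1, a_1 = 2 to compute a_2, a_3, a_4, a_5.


Substitute y = sum_n a_n x^n into y'' + (const) y = 0.
y''(x) = sum_{n>=0} (n+2)(n+1) a_{n+2} x^n.
The ODE becomes sum_n [(n+2)(n+1) a_{n+2} + 8 a_n] x^n = 0.
Setting each coefficient to zero gives the recurrence:
  (n+2)(n+1) a_{n+2} + 8 a_n = 0,
  a_{n+2} = -8 / ((n+1)(n+2)) a_n.

Check with a_0 = -1, a_1 = 2 (apply the recurrence for n = 0, 1, 2, 3): a_0 = -1, a_1 = 2, a_2 = 4, a_3 = -8/3, a_4 = -8/3, a_5 = 16/15.

a_{n+2} = -8/((n+1)(n+2)) * a_n; check: a_0 = -1, a_1 = 2, a_2 = 4, a_3 = -8/3, a_4 = -8/3, a_5 = 16/15


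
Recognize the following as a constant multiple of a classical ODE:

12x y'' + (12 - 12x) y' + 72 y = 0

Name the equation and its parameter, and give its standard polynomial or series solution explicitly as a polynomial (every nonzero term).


All three coefficients share the factor 12; dividing through by 12 gives  x y'' + (1 - x) y' + 6 y = 0.
This matches the Laguerre equation x y'' + (1 - x) y' + n y = 0 with n = 6; the polynomial solution is L_6(x).
With y = sum_k a_k x^k, matching x^k gives (k+1)k a_{k+1} + (k+1) a_{k+1} - k a_k + n a_k = 0, i.e. (k+1)^2 a_{k+1} = (k - n) a_k = (k - 6) a_k. The right side vanishes at k = 6, so the series terminates at degree 6.
Standard normalization L_n(0) = 1 gives a_0 = 1. Work upward with a_{k+1} = (k - 6) a_k / (k+1)^2:
  a_1 = (0 - 6)(1) / 1^2 = -6/1 = -6
  a_2 = (1 - 6)(-6) / 2^2 = 30/4 = 15/2
  a_3 = (2 - 6)(15/2) / 3^2 = -30/9 = -10/3
  a_4 = (3 - 6)(-10/3) / 4^2 = 10/16 = 5/8
  a_5 = (4 - 6)(5/8) / 5^2 = (-5/4)/25 = -1/20
  a_6 = (5 - 6)(-1/20) / 6^2 = (1/20)/36 = 1/720
Hence L_6(x) = x^6/720 - x^5/20 + 5 x^4/8 - 10 x^3/3 + 15 x^2/2 - 6 x + 1.

L_6(x); series = x^6/720 - x^5/20 + 5 x^4/8 - 10 x^3/3 + 15 x^2/2 - 6 x + 1


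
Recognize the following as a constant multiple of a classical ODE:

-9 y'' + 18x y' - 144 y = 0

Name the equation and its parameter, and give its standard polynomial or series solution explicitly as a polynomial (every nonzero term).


All three coefficients share the factor -9; dividing through by -9 gives  y'' - 2x y' + 16 y = 0.
This matches the Hermite equation y'' - 2x y' + 2n y = 0 with 2n = 16, so n = 8; the polynomial solution is H_8(x).
With y = sum_k a_k x^k, matching x^k gives (k+2)(k+1) a_{k+2} = 2(k - n) a_k = 2(k - 8) a_k. The right side vanishes at k = 8, so the series with the parity of 8 terminates at degree 8.
Standard normalization: leading coefficient of H_n is 2^n, so a_8 = 2^8 = 256. Work downward with a_k = (k+1)(k+2) a_{k+2} / (2(k - n)):
  a_6 = (7)(8)(256) / (2(6 - 8)) = 14336/(-4) = -3584
  a_4 = (5)(6)(-3584) / (2(4 - 8)) = -107520/(-8) = 13440
  a_2 = (3)(4)(13440) / (2(2 - 8)) = 161280/(-12) = -13440
  a_0 = (1)(2)(-13440) / (2(0 - 8)) = -26880/(-16) = 1680
Hence H_8(x) = 256 x^8 - 3584 x^6 + 13440 x^4 - 13440 x^2 + 1680.

H_8(x); series = 256 x^8 - 3584 x^6 + 13440 x^4 - 13440 x^2 + 1680


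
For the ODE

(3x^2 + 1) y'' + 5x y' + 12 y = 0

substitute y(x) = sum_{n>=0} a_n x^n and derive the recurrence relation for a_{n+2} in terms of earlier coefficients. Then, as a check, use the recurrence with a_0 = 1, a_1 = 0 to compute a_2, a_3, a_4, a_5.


Substitute y = sum_n a_n x^n.
(1 + 3 x^2) y'' contributes (n+2)(n+1) a_{n+2} + 3 n(n-1) a_n at x^n.
5 x y'(x) contributes 5 n a_n at x^n.
12 y(x) contributes 12 a_n at x^n.
Matching x^n: (n+2)(n+1) a_{n+2} + (3 n(n-1) + 5 n + 12) a_n = 0.
Thus a_{n+2} = (-3 n(n-1) - 5 n - 12) / ((n+1)(n+2)) * a_n.

Check with a_0 = 1, a_1 = 0 (apply the recurrence for n = 0, 1, 2, 3): a_0 = 1, a_1 = 0, a_2 = -6, a_3 = 0, a_4 = 14, a_5 = 0.

a_(n+2) = (-3 n(n-1) - 5 n - 12) / ((n+1)(n+2)) * a_n; check: a_0 = 1, a_1 = 0, a_2 = -6, a_3 = 0, a_4 = 14, a_5 = 0


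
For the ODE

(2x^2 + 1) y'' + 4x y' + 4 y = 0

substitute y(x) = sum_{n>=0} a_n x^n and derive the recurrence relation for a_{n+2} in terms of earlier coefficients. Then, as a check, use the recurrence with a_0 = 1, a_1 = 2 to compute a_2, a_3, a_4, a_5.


Substitute y = sum_n a_n x^n.
(1 + 2 x^2) y'' contributes (n+2)(n+1) a_{n+2} + 2 n(n-1) a_n at x^n.
4 x y'(x) contributes 4 n a_n at x^n.
4 y(x) contributes 4 a_n at x^n.
Matching x^n: (n+2)(n+1) a_{n+2} + (2 n(n-1) + 4 n + 4) a_n = 0.
Thus a_{n+2} = (-2 n(n-1) - 4 n - 4) / ((n+1)(n+2)) * a_n.

Check with a_0 = 1, a_1 = 2 (apply the recurrence for n = 0, 1, 2, 3): a_0 = 1, a_1 = 2, a_2 = -2, a_3 = -8/3, a_4 = 8/3, a_5 = 56/15.

a_(n+2) = (-2 n(n-1) - 4 n - 4) / ((n+1)(n+2)) * a_n; check: a_0 = 1, a_1 = 2, a_2 = -2, a_3 = -8/3, a_4 = 8/3, a_5 = 56/15


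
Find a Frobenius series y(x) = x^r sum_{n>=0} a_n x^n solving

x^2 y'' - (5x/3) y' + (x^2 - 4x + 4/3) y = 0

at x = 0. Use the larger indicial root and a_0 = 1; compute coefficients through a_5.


Write in Frobenius form y'' + (p(x)/x) y' + (q(x)/x^2) y = 0:
  p(x) = -5/3,  q(x) = x^2 - 4x + 4/3.
Indicial equation: r(r-1) + (-5/3) r + (4/3) = 0 -> roots r_1 = 2, r_2 = 2/3.
Take r = r_1 = 2. Let y(x) = x^r sum_{n>=0} a_n x^n with a_0 = 1.
Substitute y = x^r sum a_n x^n and match x^{r+n}. The recurrence is
  D(n) a_n - 4 a_{n-1} + 1 a_{n-2} = 0,  where D(n) = (r+n)(r+n-1) + (-5/3)(r+n) + (4/3).
  a_n = [4 a_{n-1} - 1 a_{n-2}] / D(n).
Since the indicial polynomial factors as (r - r_1)(r - r_2), D(n) = (r_1 + n - r_1)(r_1 + n - r_2) = n(n + 4/3).
Evaluating step by step (a_0 = 1):
  n = 1: D(1) = 1(1 + 4/3) = 7/3; numerator = 4(1) = 4; a_1 = (4)/(7/3) = 12/7
  n = 2: D(2) = 2(2 + 4/3) = 20/3; numerator = 4(12/7) - 1(1) = 41/7; a_2 = (41/7)/(20/3) = 123/140
  n = 3: D(3) = 3(3 + 4/3) = 13; numerator = 4(123/140) - 1(12/7) = 9/5; a_3 = (9/5)/(13) = 9/65
  n = 4: D(4) = 4(4 + 4/3) = 64/3; numerator = 4(9/65) - 1(123/140) = -591/1820; a_4 = (-591/1820)/(64/3) = -1773/116480
  n = 5: D(5) = 5(5 + 4/3) = 95/3; numerator = 4(-1773/116480) - 1(9/65) = -1161/5824; a_5 = (-1161/5824)/(95/3) = -3483/553280

r = 2; a_0 = 1; a_1 = 12/7; a_2 = 123/140; a_3 = 9/65; a_4 = -1773/116480; a_5 = -3483/553280


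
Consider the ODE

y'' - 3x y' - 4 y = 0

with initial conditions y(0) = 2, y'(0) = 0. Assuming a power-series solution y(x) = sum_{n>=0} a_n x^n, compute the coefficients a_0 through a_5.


Ansatz: y(x) = sum_{n>=0} a_n x^n, so y'(x) = sum_{n>=1} n a_n x^(n-1) and y''(x) = sum_{n>=2} n(n-1) a_n x^(n-2).
Substitute into P(x) y'' + Q(x) y' + R(x) y = 0 with P(x) = 1, Q(x) = -3x, R(x) = -4, and match powers of x.
Initial conditions: a_0 = 2, a_1 = 0.
Setting the coefficient of each power of x to zero and solving order by order (substituting the coefficients already found):
  x^0: 2 a_2 - 4 a_0 = 0  ->  2 a_2 = 4 a_0 = 8  ->  a_2 = 4
  x^1: 6 a_3 - 7 a_1 = 0  ->  6 a_3 = 7 a_1 = 0  ->  a_3 = 0
  x^2: 12 a_4 - 10 a_2 = 0  ->  12 a_4 = 10 a_2 = 40  ->  a_4 = 10/3
  x^3: 20 a_5 - 13 a_3 = 0  ->  20 a_5 = 13 a_3 = 0  ->  a_5 = 0
Truncated series: y(x) = 2 + 4 x^2 + (10/3) x^4 + O(x^6).

a_0 = 2; a_1 = 0; a_2 = 4; a_3 = 0; a_4 = 10/3; a_5 = 0


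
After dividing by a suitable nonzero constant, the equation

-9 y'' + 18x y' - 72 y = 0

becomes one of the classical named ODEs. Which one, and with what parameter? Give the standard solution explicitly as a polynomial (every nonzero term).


All three coefficients share the factor -9; dividing through by -9 gives  y'' - 2x y' + 8 y = 0.
This matches the Hermite equation y'' - 2x y' + 2n y = 0 with 2n = 8, so n = 4; the polynomial solution is H_4(x).
With y = sum_k a_k x^k, matching x^k gives (k+2)(k+1) a_{k+2} = 2(k - n) a_k = 2(k - 4) a_k. The right side vanishes at k = 4, so the series with the parity of 4 terminates at degree 4.
Standard normalization: leading coefficient of H_n is 2^n, so a_4 = 2^4 = 16. Work downward with a_k = (k+1)(k+2) a_{k+2} / (2(k - n)):
  a_2 = (3)(4)(16) / (2(2 - 4)) = 192/(-4) = -48
  a_0 = (1)(2)(-48) / (2(0 - 4)) = -96/(-8) = 12
Hence H_4(x) = 16 x^4 - 48 x^2 + 12.

H_4(x); series = 16 x^4 - 48 x^2 + 12


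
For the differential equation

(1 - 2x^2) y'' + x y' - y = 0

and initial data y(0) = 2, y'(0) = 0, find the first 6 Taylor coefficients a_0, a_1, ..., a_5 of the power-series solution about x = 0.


Ansatz: y(x) = sum_{n>=0} a_n x^n, so y'(x) = sum_{n>=1} n a_n x^(n-1) and y''(x) = sum_{n>=2} n(n-1) a_n x^(n-2).
Substitute into P(x) y'' + Q(x) y' + R(x) y = 0 with P(x) = 1 - 2x^2, Q(x) = x, R(x) = -1, and match powers of x.
Initial conditions: a_0 = 2, a_1 = 0.
Setting the coefficient of each power of x to zero and solving order by order (substituting the coefficients already found):
  x^0: 2 a_2 - a_0 = 0  ->  2 a_2 = a_0 = 2  ->  a_2 = 1
  x^1: 6 a_3 = 0  ->  a_3 = 0
  x^2: 12 a_4 - 3 a_2 = 0  ->  12 a_4 = 3 a_2 = 3  ->  a_4 = 1/4
  x^3: 20 a_5 - 10 a_3 = 0  ->  20 a_5 = 10 a_3 = 0  ->  a_5 = 0
Truncated series: y(x) = 2 + x^2 + (1/4) x^4 + O(x^6).

a_0 = 2; a_1 = 0; a_2 = 1; a_3 = 0; a_4 = 1/4; a_5 = 0


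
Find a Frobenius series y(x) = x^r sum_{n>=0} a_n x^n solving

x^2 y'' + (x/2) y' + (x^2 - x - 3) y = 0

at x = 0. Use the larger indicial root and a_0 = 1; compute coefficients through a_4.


Write in Frobenius form y'' + (p(x)/x) y' + (q(x)/x^2) y = 0:
  p(x) = 1/2,  q(x) = x^2 - x - 3.
Indicial equation: r(r-1) + (1/2) r + (-3) = 0 -> roots r_1 = 2, r_2 = -3/2.
Take r = r_1 = 2. Let y(x) = x^r sum_{n>=0} a_n x^n with a_0 = 1.
Substitute y = x^r sum a_n x^n and match x^{r+n}. The recurrence is
  D(n) a_n - 1 a_{n-1} + 1 a_{n-2} = 0,  where D(n) = (r+n)(r+n-1) + (1/2)(r+n) + (-3).
  a_n = [1 a_{n-1} - 1 a_{n-2}] / D(n).
Since the indicial polynomial factors as (r - r_1)(r - r_2), D(n) = (r_1 + n - r_1)(r_1 + n - r_2) = n(n + 7/2).
Evaluating step by step (a_0 = 1):
  n = 1: D(1) = 1(1 + 7/2) = 9/2; numerator = 1(1) = 1; a_1 = (1)/(9/2) = 2/9
  n = 2: D(2) = 2(2 + 7/2) = 11; numerator = 1(2/9) - 1(1) = -7/9; a_2 = (-7/9)/(11) = -7/99
  n = 3: D(3) = 3(3 + 7/2) = 39/2; numerator = 1(-7/99) - 1(2/9) = -29/99; a_3 = (-29/99)/(39/2) = -58/3861
  n = 4: D(4) = 4(4 + 7/2) = 30; numerator = 1(-58/3861) - 1(-7/99) = 215/3861; a_4 = (215/3861)/(30) = 43/23166

r = 2; a_0 = 1; a_1 = 2/9; a_2 = -7/99; a_3 = -58/3861; a_4 = 43/23166


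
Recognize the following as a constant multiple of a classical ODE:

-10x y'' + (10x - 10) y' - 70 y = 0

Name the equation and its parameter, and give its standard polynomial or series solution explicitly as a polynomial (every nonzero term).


All three coefficients share the factor -10; dividing through by -10 gives  x y'' + (1 - x) y' + 7 y = 0.
This matches the Laguerre equation x y'' + (1 - x) y' + n y = 0 with n = 7; the polynomial solution is L_7(x).
With y = sum_k a_k x^k, matching x^k gives (k+1)k a_{k+1} + (k+1) a_{k+1} - k a_k + n a_k = 0, i.e. (k+1)^2 a_{k+1} = (k - n) a_k = (k - 7) a_k. The right side vanishes at k = 7, so the series terminates at degree 7.
Standard normalization L_n(0) = 1 gives a_0 = 1. Work upward with a_{k+1} = (k - 7) a_k / (k+1)^2:
  a_1 = (0 - 7)(1) / 1^2 = -7/1 = -7
  a_2 = (1 - 7)(-7) / 2^2 = 42/4 = 21/2
  a_3 = (2 - 7)(21/2) / 3^2 = (-105/2)/9 = -35/6
  a_4 = (3 - 7)(-35/6) / 4^2 = (70/3)/16 = 35/24
  a_5 = (4 - 7)(35/24) / 5^2 = (-35/8)/25 = -7/40
  a_6 = (5 - 7)(-7/40) / 6^2 = (7/20)/36 = 7/720
  a_7 = (6 - 7)(7/720) / 7^2 = (-7/720)/49 = -1/5040
Hence L_7(x) = -x^7/5040 + 7 x^6/720 - 7 x^5/40 + 35 x^4/24 - 35 x^3/6 + 21 x^2/2 - 7 x + 1.

L_7(x); series = -x^7/5040 + 7 x^6/720 - 7 x^5/40 + 35 x^4/24 - 35 x^3/6 + 21 x^2/2 - 7 x + 1


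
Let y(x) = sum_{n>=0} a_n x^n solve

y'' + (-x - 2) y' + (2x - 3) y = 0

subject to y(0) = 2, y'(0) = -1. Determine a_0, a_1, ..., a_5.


Ansatz: y(x) = sum_{n>=0} a_n x^n, so y'(x) = sum_{n>=1} n a_n x^(n-1) and y''(x) = sum_{n>=2} n(n-1) a_n x^(n-2).
Substitute into P(x) y'' + Q(x) y' + R(x) y = 0 with P(x) = 1, Q(x) = -x - 2, R(x) = 2x - 3, and match powers of x.
Initial conditions: a_0 = 2, a_1 = -1.
Setting the coefficient of each power of x to zero and solving order by order (substituting the coefficients already found):
  x^0: 2 a_2 - 2 a_1 - 3 a_0 = 0  ->  2 a_2 = 2 a_1 + 3 a_0 = 4  ->  a_2 = 2
  x^1: 6 a_3 - 4 a_2 - 4 a_1 + 2 a_0 = 0  ->  6 a_3 = 4 a_2 + 4 a_1 - 2 a_0 = 0  ->  a_3 = 0
  x^2: 12 a_4 - 6 a_3 - 5 a_2 + 2 a_1 = 0  ->  12 a_4 = 6 a_3 + 5 a_2 - 2 a_1 = 12  ->  a_4 = 1
  x^3: 20 a_5 - 8 a_4 - 6 a_3 + 2 a_2 = 0  ->  20 a_5 = 8 a_4 + 6 a_3 - 2 a_2 = 4  ->  a_5 = 1/5
Truncated series: y(x) = 2 - x + 2 x^2 + x^4 + (1/5) x^5 + O(x^6).

a_0 = 2; a_1 = -1; a_2 = 2; a_3 = 0; a_4 = 1; a_5 = 1/5
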